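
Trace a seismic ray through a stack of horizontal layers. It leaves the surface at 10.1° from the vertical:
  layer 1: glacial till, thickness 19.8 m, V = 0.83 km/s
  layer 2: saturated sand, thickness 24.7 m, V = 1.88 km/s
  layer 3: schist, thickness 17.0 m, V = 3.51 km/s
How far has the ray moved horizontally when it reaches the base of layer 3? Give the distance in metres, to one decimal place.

Ray parameter p = sin 10.1° / 0.83 km/s = 2.1129e-01 s/km.
Layer 1: θ = 10.10°; offset = 19.8·tan 10.10° = 3.527 m.
Layer 2: sin θ = p·1.88 = 0.3972 → θ = 23.40°; offset = 24.7·tan 23.40° = 10.691 m.
Layer 3: sin θ = p·3.51 = 0.7416 → θ = 47.87°; offset = 17.0·tan 47.87° = 18.794 m.
Σ offsets = 33.011 m.

33.0 m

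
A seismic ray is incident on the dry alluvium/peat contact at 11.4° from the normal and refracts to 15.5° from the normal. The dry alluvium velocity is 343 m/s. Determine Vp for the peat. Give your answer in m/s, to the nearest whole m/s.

sin 11.4° = 0.1977; sin 15.5° = 0.2672.
V₂ = V₁·(sin θ₂/sin θ₁) = 343·(0.2672/0.1977) = 463.75 m/s.

464 m/s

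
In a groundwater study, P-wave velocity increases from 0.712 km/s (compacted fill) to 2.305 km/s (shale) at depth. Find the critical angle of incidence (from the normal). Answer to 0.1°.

Critical incidence: sin θ_c = V₁/V₂ = 0.712/2.305 = 0.3089.
θ_c = arcsin 0.3089 = 17.99°.

18.0°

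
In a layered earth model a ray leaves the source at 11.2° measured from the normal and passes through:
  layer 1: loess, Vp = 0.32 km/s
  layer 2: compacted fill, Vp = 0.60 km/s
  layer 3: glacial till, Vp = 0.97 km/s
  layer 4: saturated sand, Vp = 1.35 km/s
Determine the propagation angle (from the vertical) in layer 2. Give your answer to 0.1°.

Ray parameter p = sin 11.2° / 0.32 = 6.0698e-01 s/km.
sin θ_2 = p·V_2 = 6.0698e-01 × 0.60 = 0.3642.
θ_2 = arcsin 0.3642 = 21.36°.

21.4°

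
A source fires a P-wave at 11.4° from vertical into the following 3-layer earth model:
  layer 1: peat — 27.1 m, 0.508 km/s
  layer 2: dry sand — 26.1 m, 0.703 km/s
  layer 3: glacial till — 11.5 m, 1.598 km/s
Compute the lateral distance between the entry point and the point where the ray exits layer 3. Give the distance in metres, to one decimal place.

22.0 m

Ray parameter p = sin 11.4° / 0.508 km/s = 3.8909e-01 s/km.
Layer 1: θ = 11.40°; offset = 27.1·tan 11.40° = 5.464 m.
Layer 2: sin θ = p·0.703 = 0.2735 → θ = 15.87°; offset = 26.1·tan 15.87° = 7.422 m.
Layer 3: sin θ = p·1.598 = 0.6218 → θ = 38.45°; offset = 11.5·tan 38.45° = 9.130 m.
Σ offsets = 22.016 m.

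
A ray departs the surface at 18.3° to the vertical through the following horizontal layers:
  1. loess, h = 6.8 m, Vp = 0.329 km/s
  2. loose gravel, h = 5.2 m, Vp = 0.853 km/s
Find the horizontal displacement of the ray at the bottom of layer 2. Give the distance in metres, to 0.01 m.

9.54 m

Apply Snell's law at each interface; in layer i the horizontal offset is hᵢ·tan θᵢ.
Layer 1: θ = 18.30°; offset = 6.8·tan 18.30° = 2.2489 m.
Layer 2: sin θ = 0.853·sin 18.3°/0.329 = 0.8141, θ = 54.50°; offset = 5.2·tan 54.50° = 7.2894 m.
Total horizontal offset = 9.5383 m.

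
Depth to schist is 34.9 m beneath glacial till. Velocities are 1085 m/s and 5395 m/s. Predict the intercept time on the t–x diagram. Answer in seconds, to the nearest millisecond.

0.063 s

tᵢ = 2h·√(V₂²−V₁²)/(V₁V₂).
√(V₂²−V₁²) = √(5395²−1085²) = 5284.8 m/s.
tᵢ = 2·34.9·5284.8/(1085·5395) = 0.06302 s.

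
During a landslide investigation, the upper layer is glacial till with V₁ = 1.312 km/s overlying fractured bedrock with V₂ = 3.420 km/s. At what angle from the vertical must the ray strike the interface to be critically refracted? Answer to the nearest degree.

23°

At critical incidence the refracted ray runs along the interface (θ₂ = 90°), so sin θ_c = V₁/V₂.
θ_c = arcsin(1.312/3.420) = arcsin 0.3836 = 22.56°.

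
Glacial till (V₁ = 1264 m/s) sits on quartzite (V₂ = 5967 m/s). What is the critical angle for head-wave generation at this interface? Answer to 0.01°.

At critical incidence the refracted ray runs along the interface (θ₂ = 90°), so sin θ_c = V₁/V₂.
θ_c = arcsin(1264/5967) = arcsin 0.2118 = 12.23°.

12.23°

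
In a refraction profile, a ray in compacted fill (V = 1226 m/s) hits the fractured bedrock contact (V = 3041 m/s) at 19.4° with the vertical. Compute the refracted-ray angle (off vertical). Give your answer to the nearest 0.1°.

55.5°

Snell's law: sin θ₂ = (V₂/V₁)·sin θ₁ = (3041/1226)·sin 19.4° = 0.8239.
θ₂ = arcsin 0.8239 = 55.48° from the normal.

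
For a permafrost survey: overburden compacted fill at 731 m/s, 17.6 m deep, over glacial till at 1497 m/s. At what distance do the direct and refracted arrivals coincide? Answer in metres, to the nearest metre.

θ_c = arcsin(731/1497) = 29.23°, so cos θ_c = 0.8727 and tᵢ = 2h cos θ_c/V₁ = 0.0420 s.
At crossover x/V₁ = x/V₂ + tᵢ ⇒ x = tᵢ/(1/V₁ − 1/V₂) = 0.04202/(1.3680e-03 − 6.6800e-04) = 60.03 m.

60 m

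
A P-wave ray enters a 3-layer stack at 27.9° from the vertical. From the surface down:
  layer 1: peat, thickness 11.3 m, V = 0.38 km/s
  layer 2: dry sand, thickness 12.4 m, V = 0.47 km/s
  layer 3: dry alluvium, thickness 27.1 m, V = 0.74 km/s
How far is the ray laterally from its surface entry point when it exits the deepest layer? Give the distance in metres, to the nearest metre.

p = sin θ₁/V₁ = sin 27.9°/0.38 = 1.2314e+00 s/km is conserved through the stack.
Layer 1: θ = 27.90°; offset = 11.3·tan 27.90° = 5.983 m.
Layer 2: sin θ = p·0.47 = 0.5788 → θ = 35.36°; offset = 12.4·tan 35.36° = 8.800 m.
Layer 3: sin θ = p·0.74 = 0.9112 → θ = 65.68°; offset = 27.1·tan 65.68° = 59.953 m.
Σ offsets = 74.736 m.

75 m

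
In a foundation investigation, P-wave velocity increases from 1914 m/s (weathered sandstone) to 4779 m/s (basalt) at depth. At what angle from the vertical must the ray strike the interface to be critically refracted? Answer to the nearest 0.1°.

23.6°

At critical incidence the refracted ray runs along the interface (θ₂ = 90°), so sin θ_c = V₁/V₂.
θ_c = arcsin(1914/4779) = arcsin 0.4005 = 23.61°.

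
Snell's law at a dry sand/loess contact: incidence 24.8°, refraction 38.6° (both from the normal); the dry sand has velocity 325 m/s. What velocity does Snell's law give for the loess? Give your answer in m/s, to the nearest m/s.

483 m/s

Snell's law: sin 24.8°/V₁ = sin 38.6°/V₂.
V₂ = V₁·sin 38.6°/sin 24.8° = 325 × 1.4874 = 483.39 m/s.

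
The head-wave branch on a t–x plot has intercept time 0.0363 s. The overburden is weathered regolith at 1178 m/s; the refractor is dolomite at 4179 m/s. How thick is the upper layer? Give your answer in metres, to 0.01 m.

22.28 m

h = tᵢ·V₁·V₂ / (2·√(V₂²−V₁²)).
√(V₂²−V₁²) = √(4179² − 1178²) = 4009.5 m/s.
h = 0.0363 s × 1178 × 4179 / (2 × 4009.5) = 22.28 m.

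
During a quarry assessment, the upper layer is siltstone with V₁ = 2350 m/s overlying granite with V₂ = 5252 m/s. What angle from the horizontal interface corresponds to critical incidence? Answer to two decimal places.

At critical incidence the refracted ray runs along the interface (θ₂ = 90°), so sin θ_c = V₁/V₂.
θ_c = arcsin(2350/5252) = arcsin 0.4474 = 26.58°.
Measured from the interface: 90° − 26.58° = 63.42°.

63.42°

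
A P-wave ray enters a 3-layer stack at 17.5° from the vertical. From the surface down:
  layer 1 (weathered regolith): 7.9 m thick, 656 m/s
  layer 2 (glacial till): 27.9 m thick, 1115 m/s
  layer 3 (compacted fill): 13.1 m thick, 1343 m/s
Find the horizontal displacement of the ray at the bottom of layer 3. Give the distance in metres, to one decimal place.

Apply Snell's law at each interface; in layer i the horizontal offset is hᵢ·tan θᵢ.
Layer 1: θ = 17.50°; offset = 7.9·tan 17.50° = 2.491 m.
Layer 2: sin θ = 1115·sin 17.5°/656 = 0.5111, θ = 30.74°; offset = 27.9·tan 30.74° = 16.591 m.
Layer 3: sin θ = 1343·sin 17.5°/656 = 0.6156, θ = 38.00°; offset = 13.1·tan 38.00° = 10.234 m.
Summing the layer offsets gives 29.315 m.

29.3 m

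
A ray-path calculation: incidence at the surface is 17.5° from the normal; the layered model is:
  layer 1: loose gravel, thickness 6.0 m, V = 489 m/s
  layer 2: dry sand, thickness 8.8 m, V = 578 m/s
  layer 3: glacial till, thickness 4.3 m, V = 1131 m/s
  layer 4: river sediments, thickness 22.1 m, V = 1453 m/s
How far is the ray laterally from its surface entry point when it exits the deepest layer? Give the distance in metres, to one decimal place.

Apply Snell's law at each interface; in layer i the horizontal offset is hᵢ·tan θᵢ.
Layer 1: θ = 17.50°; offset = 6.0·tan 17.50° = 1.892 m.
Layer 2: sin θ = 578·sin 17.5°/489 = 0.3554, θ = 20.82°; offset = 8.8·tan 20.82° = 3.346 m.
Layer 3: sin θ = 1131·sin 17.5°/489 = 0.6955, θ = 44.07°; offset = 4.3·tan 44.07° = 4.162 m.
Layer 4: sin θ = 1453·sin 17.5°/489 = 0.8935, θ = 63.32°; offset = 22.1·tan 63.32° = 43.974 m.
Total horizontal offset = 53.375 m.

53.4 m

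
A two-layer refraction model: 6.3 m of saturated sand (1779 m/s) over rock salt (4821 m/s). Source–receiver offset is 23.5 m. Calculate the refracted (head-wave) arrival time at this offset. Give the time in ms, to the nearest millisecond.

11 ms

θ_c = arcsin(V₁/V₂) = arcsin(1779/4821) = 21.65°, cos θ_c = 0.9294.
Intercept time tᵢ = 2h cos θ_c / V₁ = 2·6.3·0.9294/1779 = 0.00658 s.
t = x/V₂ + tᵢ = 23.5/4821 + 0.00658 = 0.01146 s.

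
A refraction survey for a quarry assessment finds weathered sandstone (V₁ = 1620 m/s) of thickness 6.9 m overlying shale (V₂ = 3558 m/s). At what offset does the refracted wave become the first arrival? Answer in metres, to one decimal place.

22.6 m

x_cross = 2h·√((V₂+V₁)/(V₂−V₁)).
(V₂+V₁)/(V₂−V₁) = (3558+1620)/(3558−1620) = 2.6718; √ = 1.6346.
x_cross = 2·6.9·1.6346 = 22.56 m.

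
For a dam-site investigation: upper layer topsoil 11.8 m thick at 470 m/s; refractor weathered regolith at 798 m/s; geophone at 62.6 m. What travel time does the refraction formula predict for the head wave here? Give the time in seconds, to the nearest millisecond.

0.119 s

t = x/V₂ + 2h·√(V₂²−V₁²)/(V₁V₂).
√(V₂²−V₁²) = √(798²−470²) = 644.9 m/s; delay term = 2·11.8·644.9/(470·798) = 0.04058 s.
t = 62.6/798 + 0.04058 = 0.11903 s.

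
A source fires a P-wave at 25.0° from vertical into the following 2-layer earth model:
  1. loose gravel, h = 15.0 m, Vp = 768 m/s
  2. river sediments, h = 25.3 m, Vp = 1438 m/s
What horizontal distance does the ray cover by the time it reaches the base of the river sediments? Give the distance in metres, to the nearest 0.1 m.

39.7 m

p = sin θ₁/V₁ = sin 25.0°/768 = 5.5028e-04 s/m is conserved through the stack.
Layer 1: θ = 25.00°; offset = 15.0·tan 25.00° = 6.995 m.
Layer 2: sin θ = p·1438 = 0.7913 → θ = 52.31°; offset = 25.3·tan 52.31° = 32.744 m.
Σ offsets = 39.738 m.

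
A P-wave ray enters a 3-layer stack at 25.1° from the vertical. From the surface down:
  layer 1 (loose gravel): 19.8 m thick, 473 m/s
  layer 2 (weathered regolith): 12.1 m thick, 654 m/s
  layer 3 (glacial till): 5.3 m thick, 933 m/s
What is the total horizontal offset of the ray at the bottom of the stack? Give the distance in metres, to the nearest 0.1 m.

26.1 m

Apply Snell's law at each interface; in layer i the horizontal offset is hᵢ·tan θᵢ.
Layer 1: θ = 25.10°; offset = 19.8·tan 25.10° = 9.275 m.
Layer 2: sin θ = 654·sin 25.1°/473 = 0.5865, θ = 35.91°; offset = 12.1·tan 35.91° = 8.762 m.
Layer 3: sin θ = 933·sin 25.1°/473 = 0.8367, θ = 56.80°; offset = 5.3·tan 56.80° = 8.098 m.
Summing the layer offsets gives 26.136 m.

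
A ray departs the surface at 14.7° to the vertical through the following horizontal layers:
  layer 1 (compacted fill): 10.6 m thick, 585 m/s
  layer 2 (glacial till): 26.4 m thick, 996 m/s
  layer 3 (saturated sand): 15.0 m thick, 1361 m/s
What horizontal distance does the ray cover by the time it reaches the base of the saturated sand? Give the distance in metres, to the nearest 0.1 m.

p = sin θ₁/V₁ = sin 14.7°/585 = 4.3377e-04 s/m is conserved through the stack.
Layer 1: θ = 14.70°; offset = 10.6·tan 14.70° = 2.781 m.
Layer 2: sin θ = p·996 = 0.4320 → θ = 25.60°; offset = 26.4·tan 25.60° = 12.647 m.
Layer 3: sin θ = p·1361 = 0.5904 → θ = 36.18°; offset = 15.0·tan 36.18° = 10.972 m.
Summing the layer offsets gives 26.399 m.

26.4 m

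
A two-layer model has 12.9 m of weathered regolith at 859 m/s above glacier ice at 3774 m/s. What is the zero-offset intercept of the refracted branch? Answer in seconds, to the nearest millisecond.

tᵢ = 2h·√(V₂²−V₁²)/(V₁V₂).
√(V₂²−V₁²) = √(3774²−859²) = 3674.9 m/s.
tᵢ = 2·12.9·3674.9/(859·3774) = 0.02925 s.

0.029 s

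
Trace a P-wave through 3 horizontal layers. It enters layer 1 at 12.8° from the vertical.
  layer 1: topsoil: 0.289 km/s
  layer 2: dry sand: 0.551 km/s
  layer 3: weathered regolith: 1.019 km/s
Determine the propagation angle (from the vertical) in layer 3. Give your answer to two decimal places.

51.37°

Snell's law across each interface conserves sin θ / V, so sin θ_3 = V_3·sin θ₁/V₁.
sin θ_3 = 1.019 × sin 12.8° / 0.289 = 0.7812.
θ_3 = 51.37° from the vertical.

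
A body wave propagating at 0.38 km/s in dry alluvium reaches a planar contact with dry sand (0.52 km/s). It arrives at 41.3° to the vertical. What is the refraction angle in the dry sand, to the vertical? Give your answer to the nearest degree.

65°

sin θ₁/V₁ = sin θ₂/V₂ ⇒ sin θ₂ = 0.52·sin 41.3°/0.38 = 0.52·0.6600/0.38 = 0.9032.
θ₂ = sin⁻¹(0.9032) = 64.58° (from vertical).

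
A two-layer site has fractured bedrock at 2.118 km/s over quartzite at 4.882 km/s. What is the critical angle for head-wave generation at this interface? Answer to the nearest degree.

26°

At critical incidence the refracted ray runs along the interface (θ₂ = 90°), so sin θ_c = V₁/V₂.
θ_c = arcsin(2.118/4.882) = arcsin 0.4338 = 25.71°.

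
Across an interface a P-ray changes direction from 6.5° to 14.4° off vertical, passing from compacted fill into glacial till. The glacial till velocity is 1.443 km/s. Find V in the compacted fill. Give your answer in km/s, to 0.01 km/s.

sin 6.5° = 0.1132; sin 14.4° = 0.2487.
V₁ = V₂·(sin θ₁/sin θ₂) = 1.443·(0.1132/0.2487) = 0.66 km/s.

0.66 km/s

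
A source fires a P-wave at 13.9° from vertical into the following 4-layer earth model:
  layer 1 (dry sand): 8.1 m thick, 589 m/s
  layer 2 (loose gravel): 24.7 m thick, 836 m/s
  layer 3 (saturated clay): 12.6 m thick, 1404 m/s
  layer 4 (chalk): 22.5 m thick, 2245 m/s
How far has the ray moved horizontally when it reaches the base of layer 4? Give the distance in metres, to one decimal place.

71.0 m

p = sin θ₁/V₁ = sin 13.9°/589 = 4.0786e-04 s/m is conserved through the stack.
Layer 1: θ = 13.90°; offset = 8.1·tan 13.90° = 2.005 m.
Layer 2: sin θ = p·836 = 0.3410 → θ = 19.94°; offset = 24.7·tan 19.94° = 8.959 m.
Layer 3: sin θ = p·1404 = 0.5726 → θ = 34.93°; offset = 12.6·tan 34.93° = 8.801 m.
Layer 4: sin θ = p·2245 = 0.9156 → θ = 66.30°; offset = 22.5·tan 66.30° = 51.249 m.
Total horizontal offset = 71.013 m.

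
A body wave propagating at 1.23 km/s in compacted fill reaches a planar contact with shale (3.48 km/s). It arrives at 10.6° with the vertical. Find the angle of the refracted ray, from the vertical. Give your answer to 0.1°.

Snell's law: sin θ₂ = (V₂/V₁)·sin θ₁ = (3.48/1.23)·sin 10.6° = 0.5204.
θ₂ = arcsin 0.5204 = 31.36° from the normal.

31.4°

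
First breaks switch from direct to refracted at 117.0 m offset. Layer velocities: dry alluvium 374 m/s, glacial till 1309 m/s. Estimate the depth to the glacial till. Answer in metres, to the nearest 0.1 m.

h = (x_cross/2)·√((V₂−V₁)/(V₂+V₁)).
(V₂−V₁)/(V₂+V₁) = (1309−374)/(1309+374) = 0.5556; √ = 0.7454.
h = (117.0/2)·0.7454 = 43.60 m.

43.6 m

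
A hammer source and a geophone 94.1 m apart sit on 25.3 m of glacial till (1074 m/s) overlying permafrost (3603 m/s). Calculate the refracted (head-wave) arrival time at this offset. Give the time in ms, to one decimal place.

71.1 ms

t = x/V₂ + 2h·√(V₂²−V₁²)/(V₁V₂).
√(V₂²−V₁²) = √(3603²−1074²) = 3439.2 m/s; delay term = 2·25.3·3439.2/(1074·3603) = 0.04497 s.
t = 94.1/3603 + 0.04497 = 0.07109 s.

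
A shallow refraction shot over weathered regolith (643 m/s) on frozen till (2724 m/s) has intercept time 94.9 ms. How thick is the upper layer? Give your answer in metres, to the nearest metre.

h = tᵢ·V₁·V₂ / (2·√(V₂²−V₁²)).
√(V₂²−V₁²) = √(2724² − 643²) = 2647.0 m/s.
h = 0.0949 s × 643 × 2724 / (2 × 2647.0) = 31.40 m.

31 m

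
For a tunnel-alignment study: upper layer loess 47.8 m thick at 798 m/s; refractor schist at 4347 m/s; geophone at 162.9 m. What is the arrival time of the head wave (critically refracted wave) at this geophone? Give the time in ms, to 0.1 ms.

155.2 ms

θ_c = arcsin(V₁/V₂) = arcsin(798/4347) = 10.58°, cos θ_c = 0.9830.
Intercept time tᵢ = 2h cos θ_c / V₁ = 2·47.8·0.9830/798 = 0.11776 s.
t = x/V₂ + tᵢ = 162.9/4347 + 0.11776 = 0.15524 s.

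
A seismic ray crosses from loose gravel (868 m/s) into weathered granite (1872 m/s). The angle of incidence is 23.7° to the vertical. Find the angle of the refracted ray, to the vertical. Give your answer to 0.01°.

60.10°

sin θ₁/V₁ = sin θ₂/V₂ ⇒ sin θ₂ = 1872·sin 23.7°/868 = 1872·0.4019/868 = 0.8669.
θ₂ = arcsin 0.8669 = 60.10° from the normal.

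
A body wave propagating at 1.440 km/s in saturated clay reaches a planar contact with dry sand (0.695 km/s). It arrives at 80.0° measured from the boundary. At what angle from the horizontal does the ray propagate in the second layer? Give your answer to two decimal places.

Convert to the normal: θ₁ = 90° − 80.0° = 10.0°.
sin θ₁/V₁ = sin θ₂/V₂ ⇒ sin θ₂ = 0.695·sin 10.0°/1.440 = 0.695·0.1736/1.440 = 0.0838.
θ₂ = sin⁻¹(0.0838) = 4.81° (from vertical).
From the interface: 90° − 4.81° = 85.19°.

85.19°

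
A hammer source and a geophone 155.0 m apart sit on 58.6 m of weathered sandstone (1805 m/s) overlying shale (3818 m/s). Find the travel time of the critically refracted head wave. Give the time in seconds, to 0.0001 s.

t = x/V₂ + 2h·√(V₂²−V₁²)/(V₁V₂).
√(V₂²−V₁²) = √(3818²−1805²) = 3364.4 m/s; delay term = 2·58.6·3364.4/(1805·3818) = 0.05722 s.
t = 155.0/3818 + 0.05722 = 0.09781 s.

0.0978 s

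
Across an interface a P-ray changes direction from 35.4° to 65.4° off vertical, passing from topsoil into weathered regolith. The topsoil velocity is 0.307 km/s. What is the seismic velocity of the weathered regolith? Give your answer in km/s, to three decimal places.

0.482 km/s

sin 35.4° = 0.5793; sin 65.4° = 0.9092.
V₂ = V₁·(sin θ₂/sin θ₁) = 0.307·(0.9092/0.5793) = 0.482 km/s.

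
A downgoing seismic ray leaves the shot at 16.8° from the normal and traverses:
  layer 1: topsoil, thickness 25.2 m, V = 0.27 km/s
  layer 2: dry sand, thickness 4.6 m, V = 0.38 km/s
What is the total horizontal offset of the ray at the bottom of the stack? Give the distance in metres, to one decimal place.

Apply Snell's law at each interface; in layer i the horizontal offset is hᵢ·tan θᵢ.
Layer 1: θ = 16.80°; offset = 25.2·tan 16.80° = 7.608 m.
Layer 2: sin θ = 0.38·sin 16.8°/0.27 = 0.4068, θ = 24.00°; offset = 4.6·tan 24.00° = 2.048 m.
Total horizontal offset = 9.657 m.

9.7 m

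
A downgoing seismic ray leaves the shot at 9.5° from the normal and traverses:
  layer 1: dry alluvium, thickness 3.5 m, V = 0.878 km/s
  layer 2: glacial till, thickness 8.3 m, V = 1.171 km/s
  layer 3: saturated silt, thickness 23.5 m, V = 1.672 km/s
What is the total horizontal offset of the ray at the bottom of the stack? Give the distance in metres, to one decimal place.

p = sin θ₁/V₁ = sin 9.5°/0.878 = 1.8798e-01 s/km is conserved through the stack.
Layer 1: θ = 9.50°; offset = 3.5·tan 9.50° = 0.586 m.
Layer 2: sin θ = p·1.171 = 0.2201 → θ = 12.72°; offset = 8.3·tan 12.72° = 1.873 m.
Layer 3: sin θ = p·1.672 = 0.3143 → θ = 18.32°; offset = 23.5·tan 18.32° = 7.780 m.
Σ offsets = 10.239 m.

10.2 m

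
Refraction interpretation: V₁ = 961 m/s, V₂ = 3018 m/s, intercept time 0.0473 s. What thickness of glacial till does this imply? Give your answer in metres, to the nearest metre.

θ_c = arcsin(961/3018) = 18.57°; cos θ_c = 0.9479.
tᵢ = 2h cos θ_c/V₁ ⇒ h = tᵢ·V₁/(2 cos θ_c) = 0.0473·961/(2·0.9479) = 23.98 m.

24 m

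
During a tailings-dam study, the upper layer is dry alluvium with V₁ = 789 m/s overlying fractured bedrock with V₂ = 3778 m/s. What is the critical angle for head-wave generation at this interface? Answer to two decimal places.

Critical incidence: sin θ_c = V₁/V₂ = 789/3778 = 0.2088.
θ_c = arcsin 0.2088 = 12.05°.

12.05°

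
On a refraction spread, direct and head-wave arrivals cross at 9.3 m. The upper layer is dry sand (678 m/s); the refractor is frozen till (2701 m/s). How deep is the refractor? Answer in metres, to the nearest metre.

h = (x_cross/2)·√((V₂−V₁)/(V₂+V₁)).
(V₂−V₁)/(V₂+V₁) = (2701−678)/(2701+678) = 0.5987; √ = 0.7738.
h = (9.3/2)·0.7738 = 3.60 m.

4 m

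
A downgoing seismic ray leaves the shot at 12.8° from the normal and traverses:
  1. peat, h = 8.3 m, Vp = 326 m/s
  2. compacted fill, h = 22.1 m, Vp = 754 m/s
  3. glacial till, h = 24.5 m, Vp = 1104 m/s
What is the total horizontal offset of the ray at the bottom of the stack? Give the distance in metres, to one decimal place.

42.9 m

Ray parameter p = sin 12.8° / 326 m/s = 6.7960e-04 s/m.
Layer 1: θ = 12.80°; offset = 8.3·tan 12.80° = 1.886 m.
Layer 2: sin θ = p·754 = 0.5124 → θ = 30.82°; offset = 22.1·tan 30.82° = 13.187 m.
Layer 3: sin θ = p·1104 = 0.7503 → θ = 48.61°; offset = 24.5·tan 48.61° = 27.804 m.
Σ offsets = 42.877 m.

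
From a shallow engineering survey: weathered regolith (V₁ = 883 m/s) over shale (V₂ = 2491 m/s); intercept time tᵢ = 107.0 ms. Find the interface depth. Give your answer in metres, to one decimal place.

50.5 m

h = tᵢ·V₁·V₂ / (2·√(V₂²−V₁²)).
√(V₂²−V₁²) = √(2491² − 883²) = 2329.2 m/s.
h = 0.107 s × 883 × 2491 / (2 × 2329.2) = 50.52 m.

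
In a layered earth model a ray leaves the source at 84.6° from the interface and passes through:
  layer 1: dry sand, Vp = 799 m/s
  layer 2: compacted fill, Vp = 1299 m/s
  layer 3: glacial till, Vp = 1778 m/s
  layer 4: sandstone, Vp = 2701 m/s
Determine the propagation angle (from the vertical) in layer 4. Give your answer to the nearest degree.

19°

From the normal: θ₁ = 90° − 84.6° = 5.4°.
Ray parameter p = sin 5.4° / 799 = 1.1778e-04 s/m.
sin θ_4 = p·V_4 = 1.1778e-04 × 2701 = 0.3181.
θ_4 = 18.55° from the vertical.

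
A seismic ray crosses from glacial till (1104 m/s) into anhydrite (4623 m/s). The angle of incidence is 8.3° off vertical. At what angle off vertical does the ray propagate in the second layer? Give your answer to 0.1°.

37.2°

sin θ₁/V₁ = sin θ₂/V₂ ⇒ sin θ₂ = 4623·sin 8.3°/1104 = 4623·0.1444/1104 = 0.6045.
θ₂ = arcsin 0.6045 = 37.19° from the normal.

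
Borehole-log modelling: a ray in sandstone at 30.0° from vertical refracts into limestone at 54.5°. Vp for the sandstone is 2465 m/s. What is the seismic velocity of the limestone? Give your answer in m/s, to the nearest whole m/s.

4014 m/s

sin 30.0° = 0.5000; sin 54.5° = 0.8141.
V₂ = V₁·(sin θ₂/sin θ₁) = 2465·(0.8141/0.5000) = 4013.59 m/s.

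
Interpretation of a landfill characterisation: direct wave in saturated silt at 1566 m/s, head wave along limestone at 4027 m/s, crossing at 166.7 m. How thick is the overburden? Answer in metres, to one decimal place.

h = (x_cross/2)·√((V₂−V₁)/(V₂+V₁)).
(V₂−V₁)/(V₂+V₁) = (4027−1566)/(4027+1566) = 0.4400; √ = 0.6633.
h = (166.7/2)·0.6633 = 55.29 m.

55.3 m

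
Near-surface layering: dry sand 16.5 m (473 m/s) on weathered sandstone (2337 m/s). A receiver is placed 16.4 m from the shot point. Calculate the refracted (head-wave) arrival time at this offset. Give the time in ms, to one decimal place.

75.3 ms

θ_c = arcsin(V₁/V₂) = arcsin(473/2337) = 11.68°, cos θ_c = 0.9793.
Intercept time tᵢ = 2h cos θ_c / V₁ = 2·16.5·0.9793/473 = 0.06832 s.
t = x/V₂ + tᵢ = 16.4/2337 + 0.06832 = 0.07534 s.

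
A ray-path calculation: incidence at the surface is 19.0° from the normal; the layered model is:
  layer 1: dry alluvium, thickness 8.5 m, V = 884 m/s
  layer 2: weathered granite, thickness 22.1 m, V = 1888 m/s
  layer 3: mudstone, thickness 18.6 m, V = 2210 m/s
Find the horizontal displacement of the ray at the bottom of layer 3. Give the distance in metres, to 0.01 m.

50.37 m

Apply Snell's law at each interface; in layer i the horizontal offset is hᵢ·tan θᵢ.
Layer 1: θ = 19.00°; offset = 8.5·tan 19.00° = 2.9268 m.
Layer 2: sin θ = 1888·sin 19.0°/884 = 0.6953, θ = 44.05°; offset = 22.1·tan 44.05° = 21.3817 m.
Layer 3: sin θ = 2210·sin 19.0°/884 = 0.8139, θ = 54.48°; offset = 18.6·tan 54.48° = 26.0577 m.
Σ offsets = 50.3662 m.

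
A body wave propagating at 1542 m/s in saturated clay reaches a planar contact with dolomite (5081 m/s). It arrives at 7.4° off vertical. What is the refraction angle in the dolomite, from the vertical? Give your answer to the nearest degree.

25°

sin θ₁/V₁ = sin θ₂/V₂ ⇒ sin θ₂ = 5081·sin 7.4°/1542 = 5081·0.1288/1542 = 0.4244.
θ₂ = sin⁻¹(0.4244) = 25.11° (from vertical).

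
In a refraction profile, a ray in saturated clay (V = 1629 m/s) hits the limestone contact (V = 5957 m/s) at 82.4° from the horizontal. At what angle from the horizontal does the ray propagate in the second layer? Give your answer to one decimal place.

61.1°

Convert to the normal: θ₁ = 90° − 82.4° = 7.6°.
sin θ₁/V₁ = sin θ₂/V₂ ⇒ sin θ₂ = 5957·sin 7.6°/1629 = 5957·0.1323/1629 = 0.4836.
θ₂ = sin⁻¹(0.4836) = 28.92° (from vertical).
From the interface: 90° − 28.92° = 61.08°.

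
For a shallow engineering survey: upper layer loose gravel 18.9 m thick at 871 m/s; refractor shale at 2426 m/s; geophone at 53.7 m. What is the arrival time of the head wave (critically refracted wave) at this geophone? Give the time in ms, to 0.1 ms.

t = x/V₂ + 2h·√(V₂²−V₁²)/(V₁V₂).
√(V₂²−V₁²) = √(2426²−871²) = 2264.3 m/s; delay term = 2·18.9·2264.3/(871·2426) = 0.04050 s.
t = 53.7/2426 + 0.04050 = 0.06264 s.

62.6 ms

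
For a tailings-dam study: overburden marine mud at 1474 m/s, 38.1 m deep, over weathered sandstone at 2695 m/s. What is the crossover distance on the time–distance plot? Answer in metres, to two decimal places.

θ_c = arcsin(1474/2695) = 33.16°, so cos θ_c = 0.8372 and tᵢ = 2h cos θ_c/V₁ = 0.0433 s.
At crossover x/V₁ = x/V₂ + tᵢ ⇒ x = tᵢ/(1/V₁ − 1/V₂) = 0.04328/(6.7843e-04 − 3.7106e-04) = 140.80 m.

140.80 m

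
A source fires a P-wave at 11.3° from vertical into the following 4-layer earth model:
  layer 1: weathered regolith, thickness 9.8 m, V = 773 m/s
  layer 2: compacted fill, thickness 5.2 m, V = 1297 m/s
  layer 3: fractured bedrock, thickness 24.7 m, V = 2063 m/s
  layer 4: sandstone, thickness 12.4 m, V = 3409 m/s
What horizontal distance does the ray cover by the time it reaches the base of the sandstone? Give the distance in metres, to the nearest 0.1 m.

40.2 m

Apply Snell's law at each interface; in layer i the horizontal offset is hᵢ·tan θᵢ.
Layer 1: θ = 11.30°; offset = 9.8·tan 11.30° = 1.958 m.
Layer 2: sin θ = 1297·sin 11.3°/773 = 0.3288, θ = 19.19°; offset = 5.2·tan 19.19° = 1.810 m.
Layer 3: sin θ = 2063·sin 11.3°/773 = 0.5229, θ = 31.53°; offset = 24.7·tan 31.53° = 15.154 m.
Layer 4: sin θ = 3409·sin 11.3°/773 = 0.8641, θ = 59.78°; offset = 12.4·tan 59.78° = 21.292 m.
Total horizontal offset = 40.215 m.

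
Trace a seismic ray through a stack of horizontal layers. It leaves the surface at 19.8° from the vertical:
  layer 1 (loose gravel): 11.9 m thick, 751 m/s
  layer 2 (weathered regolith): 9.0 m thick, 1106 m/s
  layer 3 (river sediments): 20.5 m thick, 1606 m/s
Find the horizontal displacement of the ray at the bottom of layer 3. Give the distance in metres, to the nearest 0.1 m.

31.0 m

Apply Snell's law at each interface; in layer i the horizontal offset is hᵢ·tan θᵢ.
Layer 1: θ = 19.80°; offset = 11.9·tan 19.80° = 4.284 m.
Layer 2: sin θ = 1106·sin 19.8°/751 = 0.4989, θ = 29.92°; offset = 9.0·tan 29.92° = 5.180 m.
Layer 3: sin θ = 1606·sin 19.8°/751 = 0.7244, θ = 46.42°; offset = 20.5·tan 46.42° = 21.540 m.
Summing the layer offsets gives 31.005 m.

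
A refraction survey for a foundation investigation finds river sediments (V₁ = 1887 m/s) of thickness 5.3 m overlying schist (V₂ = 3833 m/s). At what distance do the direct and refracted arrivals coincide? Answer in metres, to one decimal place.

θ_c = arcsin(1887/3833) = 29.49°, so cos θ_c = 0.8704 and tᵢ = 2h cos θ_c/V₁ = 0.0049 s.
At crossover x/V₁ = x/V₂ + tᵢ ⇒ x = tᵢ/(1/V₁ − 1/V₂) = 0.00489/(5.2994e-04 − 2.6089e-04) = 18.17 m.

18.2 m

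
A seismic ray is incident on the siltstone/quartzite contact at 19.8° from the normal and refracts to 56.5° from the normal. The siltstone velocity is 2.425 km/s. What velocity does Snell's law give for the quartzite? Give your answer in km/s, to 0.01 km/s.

5.97 km/s

sin 19.8° = 0.3387; sin 56.5° = 0.8339.
V₂ = V₁·(sin θ₂/sin θ₁) = 2.425·(0.8339/0.3387) = 5.97 km/s.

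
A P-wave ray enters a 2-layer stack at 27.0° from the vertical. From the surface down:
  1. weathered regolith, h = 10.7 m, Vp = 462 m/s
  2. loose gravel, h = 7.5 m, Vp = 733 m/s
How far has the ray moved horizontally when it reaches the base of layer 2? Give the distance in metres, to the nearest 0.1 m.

Apply Snell's law at each interface; in layer i the horizontal offset is hᵢ·tan θᵢ.
Layer 1: θ = 27.00°; offset = 10.7·tan 27.00° = 5.452 m.
Layer 2: sin θ = 733·sin 27.0°/462 = 0.7203, θ = 46.08°; offset = 7.5·tan 46.08° = 7.788 m.
Σ offsets = 13.240 m.

13.2 m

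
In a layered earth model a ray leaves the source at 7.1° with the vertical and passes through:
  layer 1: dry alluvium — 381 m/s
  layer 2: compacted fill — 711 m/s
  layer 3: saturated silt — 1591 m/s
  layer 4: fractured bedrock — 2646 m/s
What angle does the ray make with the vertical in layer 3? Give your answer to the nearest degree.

31°

Ray parameter p = sin 7.1° / 381 = 3.2441e-04 s/m.
sin θ_3 = p·V_3 = 3.2441e-04 × 1591 = 0.5161.
θ_3 = arcsin 0.5161 = 31.07°.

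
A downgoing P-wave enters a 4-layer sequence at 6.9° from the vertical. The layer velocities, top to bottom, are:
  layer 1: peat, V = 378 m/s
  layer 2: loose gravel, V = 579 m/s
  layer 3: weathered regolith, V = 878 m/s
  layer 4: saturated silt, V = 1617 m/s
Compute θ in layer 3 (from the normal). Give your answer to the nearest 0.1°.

16.2°

Snell's law across each interface conserves sin θ / V, so sin θ_3 = V_3·sin θ₁/V₁.
sin θ_3 = 878 × sin 6.9° / 378 = 0.2790.
θ_3 = 16.20° from the vertical.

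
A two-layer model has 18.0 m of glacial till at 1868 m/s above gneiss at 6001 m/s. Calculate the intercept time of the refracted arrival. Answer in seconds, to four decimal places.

0.0183 s

θ_c = arcsin(V₁/V₂) = arcsin(1868/6001) = 18.14°; cos θ_c = 0.9503.
tᵢ = 2h·cos θ_c / V₁ = 2·18.0·0.9503 / 1868 = 0.01831 s.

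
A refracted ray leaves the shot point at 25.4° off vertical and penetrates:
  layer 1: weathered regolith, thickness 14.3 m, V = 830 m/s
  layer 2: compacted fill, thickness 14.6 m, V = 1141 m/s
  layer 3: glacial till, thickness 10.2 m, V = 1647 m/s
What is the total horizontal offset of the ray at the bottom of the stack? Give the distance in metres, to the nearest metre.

34 m

Ray parameter p = sin 25.4° / 830 m/s = 5.1679e-04 s/m.
Layer 1: θ = 25.40°; offset = 14.3·tan 25.40° = 6.790 m.
Layer 2: sin θ = p·1141 = 0.5897 → θ = 36.13°; offset = 14.6·tan 36.13° = 10.659 m.
Layer 3: sin θ = p·1647 = 0.8512 → θ = 58.34°; offset = 10.2·tan 58.34° = 16.539 m.
Total horizontal offset = 33.989 m.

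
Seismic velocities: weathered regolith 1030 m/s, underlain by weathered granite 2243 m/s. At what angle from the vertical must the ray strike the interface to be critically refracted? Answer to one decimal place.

27.3°

Critical incidence: sin θ_c = V₁/V₂ = 1030/2243 = 0.4592.
θ_c = arcsin 0.4592 = 27.34°.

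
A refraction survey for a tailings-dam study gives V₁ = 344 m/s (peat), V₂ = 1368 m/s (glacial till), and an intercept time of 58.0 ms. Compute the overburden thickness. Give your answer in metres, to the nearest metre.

10 m

θ_c = arcsin(344/1368) = 14.56°; cos θ_c = 0.9679.
tᵢ = 2h cos θ_c/V₁ ⇒ h = tᵢ·V₁/(2 cos θ_c) = 0.058·344/(2·0.9679) = 10.31 m.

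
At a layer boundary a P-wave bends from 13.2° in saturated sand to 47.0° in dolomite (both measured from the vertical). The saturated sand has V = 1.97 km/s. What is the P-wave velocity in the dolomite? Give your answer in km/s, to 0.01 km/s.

6.31 km/s

Snell's law: sin 13.2°/V₁ = sin 47.0°/V₂.
V₂ = V₁·sin 47.0°/sin 13.2° = 1.97 × 3.2028 = 6.31 km/s.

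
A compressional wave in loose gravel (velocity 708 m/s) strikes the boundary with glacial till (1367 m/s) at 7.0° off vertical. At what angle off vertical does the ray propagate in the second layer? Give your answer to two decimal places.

sin θ₁/V₁ = sin θ₂/V₂ ⇒ sin θ₂ = 1367·sin 7.0°/708 = 1367·0.1219/708 = 0.2353.
θ₂ = arcsin 0.2353 = 13.61° from the normal.

13.61°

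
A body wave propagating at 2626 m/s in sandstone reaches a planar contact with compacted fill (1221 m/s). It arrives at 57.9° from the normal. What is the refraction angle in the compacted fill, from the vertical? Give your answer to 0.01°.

23.20°

sin θ₁/V₁ = sin θ₂/V₂ ⇒ sin θ₂ = 1221·sin 57.9°/2626 = 1221·0.8471/2626 = 0.3939.
θ₂ = sin⁻¹(0.3939) = 23.20° (from vertical).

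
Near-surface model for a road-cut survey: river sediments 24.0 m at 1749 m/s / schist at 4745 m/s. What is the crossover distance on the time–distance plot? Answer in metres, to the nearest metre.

71 m

θ_c = arcsin(1749/4745) = 21.63°, so cos θ_c = 0.9296 and tᵢ = 2h cos θ_c/V₁ = 0.0255 s.
At crossover x/V₁ = x/V₂ + tᵢ ⇒ x = tᵢ/(1/V₁ − 1/V₂) = 0.02551/(5.7176e-04 − 2.1075e-04) = 70.67 m.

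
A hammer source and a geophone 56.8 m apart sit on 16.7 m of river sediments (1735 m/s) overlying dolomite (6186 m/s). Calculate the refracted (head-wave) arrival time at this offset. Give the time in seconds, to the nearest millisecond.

t = x/V₂ + 2h·√(V₂²−V₁²)/(V₁V₂).
√(V₂²−V₁²) = √(6186²−1735²) = 5937.7 m/s; delay term = 2·16.7·5937.7/(1735·6186) = 0.01848 s.
t = 56.8/6186 + 0.01848 = 0.02766 s.

0.028 s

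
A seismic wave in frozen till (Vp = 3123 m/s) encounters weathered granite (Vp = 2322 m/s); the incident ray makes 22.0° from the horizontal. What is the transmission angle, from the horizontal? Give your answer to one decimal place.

46.4°

Angle from the normal: 90° − 22.0° = 68.0°.
sin θ₁/V₁ = sin θ₂/V₂ ⇒ sin θ₂ = 2322·sin 68.0°/3123 = 2322·0.9272/3123 = 0.6894.
θ₂ = sin⁻¹(0.6894) = 43.58° (from vertical).
From the interface: 90° − 43.58° = 46.42°.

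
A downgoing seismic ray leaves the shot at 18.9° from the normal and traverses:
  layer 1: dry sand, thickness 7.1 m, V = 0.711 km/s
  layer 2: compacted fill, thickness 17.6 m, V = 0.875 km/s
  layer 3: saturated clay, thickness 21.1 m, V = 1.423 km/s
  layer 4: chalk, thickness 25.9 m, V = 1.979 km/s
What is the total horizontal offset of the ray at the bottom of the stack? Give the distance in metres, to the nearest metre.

82 m

p = sin θ₁/V₁ = sin 18.9°/0.711 = 4.5558e-01 s/km is conserved through the stack.
Layer 1: θ = 18.90°; offset = 7.1·tan 18.90° = 2.431 m.
Layer 2: sin θ = p·0.875 = 0.3986 → θ = 23.49°; offset = 17.6·tan 23.49° = 7.650 m.
Layer 3: sin θ = p·1.423 = 0.6483 → θ = 40.41°; offset = 21.1·tan 40.41° = 17.966 m.
Layer 4: sin θ = p·1.979 = 0.9016 → θ = 64.37°; offset = 25.9·tan 64.37° = 53.981 m.
Summing the layer offsets gives 82.027 m.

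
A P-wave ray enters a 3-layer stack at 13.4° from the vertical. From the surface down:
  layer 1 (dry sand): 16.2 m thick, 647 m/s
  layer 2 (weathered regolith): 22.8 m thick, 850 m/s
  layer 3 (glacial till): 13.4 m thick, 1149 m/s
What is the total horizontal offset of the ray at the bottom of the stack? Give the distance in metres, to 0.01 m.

p = sin θ₁/V₁ = sin 13.4°/647 = 3.5819e-04 s/m is conserved through the stack.
Layer 1: θ = 13.40°; offset = 16.2·tan 13.40° = 3.8594 m.
Layer 2: sin θ = p·850 = 0.3045 → θ = 17.73°; offset = 22.8·tan 17.73° = 7.2877 m.
Layer 3: sin θ = p·1149 = 0.4116 → θ = 24.30°; offset = 13.4·tan 24.30° = 6.0511 m.
Σ offsets = 17.1982 m.

17.20 m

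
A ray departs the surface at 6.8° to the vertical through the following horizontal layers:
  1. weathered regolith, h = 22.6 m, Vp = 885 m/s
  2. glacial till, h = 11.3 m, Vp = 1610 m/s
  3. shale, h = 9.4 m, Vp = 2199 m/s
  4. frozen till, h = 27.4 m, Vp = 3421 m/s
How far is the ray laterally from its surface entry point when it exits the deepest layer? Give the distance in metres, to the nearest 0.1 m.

22.2 m

Ray parameter p = sin 6.8° / 885 m/s = 1.3379e-04 s/m.
Layer 1: θ = 6.80°; offset = 22.6·tan 6.80° = 2.695 m.
Layer 2: sin θ = p·1610 = 0.2154 → θ = 12.44°; offset = 11.3·tan 12.44° = 2.493 m.
Layer 3: sin θ = p·2199 = 0.2942 → θ = 17.11°; offset = 9.4·tan 17.11° = 2.894 m.
Layer 4: sin θ = p·3421 = 0.4577 → θ = 27.24°; offset = 27.4·tan 27.24° = 14.105 m.
Summing the layer offsets gives 22.186 m.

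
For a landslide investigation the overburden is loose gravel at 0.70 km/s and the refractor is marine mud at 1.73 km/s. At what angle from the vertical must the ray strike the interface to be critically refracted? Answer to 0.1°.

At critical incidence the refracted ray runs along the interface (θ₂ = 90°), so sin θ_c = V₁/V₂.
θ_c = arcsin(0.70/1.73) = arcsin 0.4046 = 23.87°.

23.9°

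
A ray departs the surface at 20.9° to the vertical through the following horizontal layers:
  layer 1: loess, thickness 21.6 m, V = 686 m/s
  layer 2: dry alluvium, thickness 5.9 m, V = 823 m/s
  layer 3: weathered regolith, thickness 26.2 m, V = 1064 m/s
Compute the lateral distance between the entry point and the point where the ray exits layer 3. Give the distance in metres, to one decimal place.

28.4 m

Apply Snell's law at each interface; in layer i the horizontal offset is hᵢ·tan θᵢ.
Layer 1: θ = 20.90°; offset = 21.6·tan 20.90° = 8.248 m.
Layer 2: sin θ = 823·sin 20.9°/686 = 0.4280, θ = 25.34°; offset = 5.9·tan 25.34° = 2.794 m.
Layer 3: sin θ = 1064·sin 20.9°/686 = 0.5533, θ = 33.59°; offset = 26.2·tan 33.59° = 17.403 m.
Summing the layer offsets gives 28.446 m.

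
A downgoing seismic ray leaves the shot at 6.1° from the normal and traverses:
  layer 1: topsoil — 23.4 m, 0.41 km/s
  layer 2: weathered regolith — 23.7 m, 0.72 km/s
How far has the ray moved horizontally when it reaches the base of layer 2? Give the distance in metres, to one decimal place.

p = sin θ₁/V₁ = sin 6.1°/0.41 = 2.5918e-01 s/km is conserved through the stack.
Layer 1: θ = 6.10°; offset = 23.4·tan 6.10° = 2.501 m.
Layer 2: sin θ = p·0.72 = 0.1866 → θ = 10.76°; offset = 23.7·tan 10.76° = 4.502 m.
Summing the layer offsets gives 7.002 m.

7.0 m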